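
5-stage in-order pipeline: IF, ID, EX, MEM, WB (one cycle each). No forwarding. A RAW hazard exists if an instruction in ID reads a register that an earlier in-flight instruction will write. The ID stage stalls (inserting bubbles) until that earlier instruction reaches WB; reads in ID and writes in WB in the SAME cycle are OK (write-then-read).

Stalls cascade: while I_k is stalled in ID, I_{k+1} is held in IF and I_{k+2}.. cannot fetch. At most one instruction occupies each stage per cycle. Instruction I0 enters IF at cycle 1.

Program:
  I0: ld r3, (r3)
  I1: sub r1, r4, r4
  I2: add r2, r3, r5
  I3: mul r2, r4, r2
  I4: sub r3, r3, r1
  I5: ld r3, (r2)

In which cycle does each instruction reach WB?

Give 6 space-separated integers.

Answer: 5 6 8 11 12 14

Derivation:
I0 ld r3 <- r3: IF@1 ID@2 stall=0 (-) EX@3 MEM@4 WB@5
I1 sub r1 <- r4,r4: IF@2 ID@3 stall=0 (-) EX@4 MEM@5 WB@6
I2 add r2 <- r3,r5: IF@3 ID@4 stall=1 (RAW on I0.r3 (WB@5)) EX@6 MEM@7 WB@8
I3 mul r2 <- r4,r2: IF@4 ID@6 stall=2 (RAW on I2.r2 (WB@8)) EX@9 MEM@10 WB@11
I4 sub r3 <- r3,r1: IF@6 ID@9 stall=0 (-) EX@10 MEM@11 WB@12
I5 ld r3 <- r2: IF@9 ID@10 stall=1 (RAW on I3.r2 (WB@11)) EX@12 MEM@13 WB@14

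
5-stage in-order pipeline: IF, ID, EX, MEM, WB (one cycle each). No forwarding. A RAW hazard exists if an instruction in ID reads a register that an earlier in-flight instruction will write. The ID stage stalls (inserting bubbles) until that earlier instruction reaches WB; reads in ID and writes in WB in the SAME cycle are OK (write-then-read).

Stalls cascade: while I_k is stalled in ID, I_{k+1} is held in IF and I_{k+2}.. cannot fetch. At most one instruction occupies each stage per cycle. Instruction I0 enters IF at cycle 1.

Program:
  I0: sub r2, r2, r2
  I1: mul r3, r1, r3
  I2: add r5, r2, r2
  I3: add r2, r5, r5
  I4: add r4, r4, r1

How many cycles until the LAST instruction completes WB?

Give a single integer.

I0 sub r2 <- r2,r2: IF@1 ID@2 stall=0 (-) EX@3 MEM@4 WB@5
I1 mul r3 <- r1,r3: IF@2 ID@3 stall=0 (-) EX@4 MEM@5 WB@6
I2 add r5 <- r2,r2: IF@3 ID@4 stall=1 (RAW on I0.r2 (WB@5)) EX@6 MEM@7 WB@8
I3 add r2 <- r5,r5: IF@4 ID@6 stall=2 (RAW on I2.r5 (WB@8)) EX@9 MEM@10 WB@11
I4 add r4 <- r4,r1: IF@6 ID@9 stall=0 (-) EX@10 MEM@11 WB@12

Answer: 12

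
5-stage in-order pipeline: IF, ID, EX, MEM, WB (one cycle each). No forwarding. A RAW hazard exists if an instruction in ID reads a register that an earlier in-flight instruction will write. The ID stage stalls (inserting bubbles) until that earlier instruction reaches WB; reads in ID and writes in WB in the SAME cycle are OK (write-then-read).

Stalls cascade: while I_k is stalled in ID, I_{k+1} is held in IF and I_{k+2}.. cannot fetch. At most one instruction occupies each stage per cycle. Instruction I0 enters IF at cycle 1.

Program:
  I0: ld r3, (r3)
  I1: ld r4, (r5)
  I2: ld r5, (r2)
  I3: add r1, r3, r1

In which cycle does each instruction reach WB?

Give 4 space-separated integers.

Answer: 5 6 7 8

Derivation:
I0 ld r3 <- r3: IF@1 ID@2 stall=0 (-) EX@3 MEM@4 WB@5
I1 ld r4 <- r5: IF@2 ID@3 stall=0 (-) EX@4 MEM@5 WB@6
I2 ld r5 <- r2: IF@3 ID@4 stall=0 (-) EX@5 MEM@6 WB@7
I3 add r1 <- r3,r1: IF@4 ID@5 stall=0 (-) EX@6 MEM@7 WB@8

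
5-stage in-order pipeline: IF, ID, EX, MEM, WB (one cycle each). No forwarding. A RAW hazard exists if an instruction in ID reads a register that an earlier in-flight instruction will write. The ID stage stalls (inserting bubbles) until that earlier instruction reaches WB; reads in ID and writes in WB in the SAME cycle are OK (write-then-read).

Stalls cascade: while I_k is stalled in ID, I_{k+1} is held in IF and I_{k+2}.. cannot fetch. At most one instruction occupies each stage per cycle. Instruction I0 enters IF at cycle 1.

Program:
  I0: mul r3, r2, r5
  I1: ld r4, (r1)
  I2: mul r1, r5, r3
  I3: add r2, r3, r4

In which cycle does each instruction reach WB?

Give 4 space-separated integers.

I0 mul r3 <- r2,r5: IF@1 ID@2 stall=0 (-) EX@3 MEM@4 WB@5
I1 ld r4 <- r1: IF@2 ID@3 stall=0 (-) EX@4 MEM@5 WB@6
I2 mul r1 <- r5,r3: IF@3 ID@4 stall=1 (RAW on I0.r3 (WB@5)) EX@6 MEM@7 WB@8
I3 add r2 <- r3,r4: IF@4 ID@6 stall=0 (-) EX@7 MEM@8 WB@9

Answer: 5 6 8 9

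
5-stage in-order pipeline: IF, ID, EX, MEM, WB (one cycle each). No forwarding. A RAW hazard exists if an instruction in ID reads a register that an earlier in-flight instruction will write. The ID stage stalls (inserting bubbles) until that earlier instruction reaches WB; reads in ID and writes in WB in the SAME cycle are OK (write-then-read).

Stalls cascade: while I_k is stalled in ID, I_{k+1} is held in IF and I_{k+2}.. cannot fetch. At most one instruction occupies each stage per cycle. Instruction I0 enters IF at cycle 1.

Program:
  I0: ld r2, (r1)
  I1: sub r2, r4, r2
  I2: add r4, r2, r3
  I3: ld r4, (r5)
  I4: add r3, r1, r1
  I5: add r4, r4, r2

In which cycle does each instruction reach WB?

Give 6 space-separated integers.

Answer: 5 8 11 12 13 15

Derivation:
I0 ld r2 <- r1: IF@1 ID@2 stall=0 (-) EX@3 MEM@4 WB@5
I1 sub r2 <- r4,r2: IF@2 ID@3 stall=2 (RAW on I0.r2 (WB@5)) EX@6 MEM@7 WB@8
I2 add r4 <- r2,r3: IF@3 ID@6 stall=2 (RAW on I1.r2 (WB@8)) EX@9 MEM@10 WB@11
I3 ld r4 <- r5: IF@6 ID@9 stall=0 (-) EX@10 MEM@11 WB@12
I4 add r3 <- r1,r1: IF@9 ID@10 stall=0 (-) EX@11 MEM@12 WB@13
I5 add r4 <- r4,r2: IF@10 ID@11 stall=1 (RAW on I3.r4 (WB@12)) EX@13 MEM@14 WB@15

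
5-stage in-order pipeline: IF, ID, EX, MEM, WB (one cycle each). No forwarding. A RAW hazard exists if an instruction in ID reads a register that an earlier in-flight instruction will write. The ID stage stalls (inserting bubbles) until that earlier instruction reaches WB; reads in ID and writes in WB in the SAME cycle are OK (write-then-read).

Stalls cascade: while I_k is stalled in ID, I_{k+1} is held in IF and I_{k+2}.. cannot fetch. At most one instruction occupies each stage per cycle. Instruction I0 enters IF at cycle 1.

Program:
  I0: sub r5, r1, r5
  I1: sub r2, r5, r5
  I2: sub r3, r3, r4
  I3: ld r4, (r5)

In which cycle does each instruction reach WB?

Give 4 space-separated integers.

I0 sub r5 <- r1,r5: IF@1 ID@2 stall=0 (-) EX@3 MEM@4 WB@5
I1 sub r2 <- r5,r5: IF@2 ID@3 stall=2 (RAW on I0.r5 (WB@5)) EX@6 MEM@7 WB@8
I2 sub r3 <- r3,r4: IF@3 ID@6 stall=0 (-) EX@7 MEM@8 WB@9
I3 ld r4 <- r5: IF@6 ID@7 stall=0 (-) EX@8 MEM@9 WB@10

Answer: 5 8 9 10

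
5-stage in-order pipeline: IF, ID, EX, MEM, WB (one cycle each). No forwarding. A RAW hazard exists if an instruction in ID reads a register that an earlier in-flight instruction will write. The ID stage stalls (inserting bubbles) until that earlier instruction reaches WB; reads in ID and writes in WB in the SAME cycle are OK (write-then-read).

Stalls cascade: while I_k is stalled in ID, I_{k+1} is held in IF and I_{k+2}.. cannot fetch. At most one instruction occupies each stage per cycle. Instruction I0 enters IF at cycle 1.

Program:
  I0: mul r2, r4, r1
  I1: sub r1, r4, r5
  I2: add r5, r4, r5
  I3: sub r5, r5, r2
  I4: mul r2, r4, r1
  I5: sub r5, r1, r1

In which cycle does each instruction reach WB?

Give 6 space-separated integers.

Answer: 5 6 7 10 11 12

Derivation:
I0 mul r2 <- r4,r1: IF@1 ID@2 stall=0 (-) EX@3 MEM@4 WB@5
I1 sub r1 <- r4,r5: IF@2 ID@3 stall=0 (-) EX@4 MEM@5 WB@6
I2 add r5 <- r4,r5: IF@3 ID@4 stall=0 (-) EX@5 MEM@6 WB@7
I3 sub r5 <- r5,r2: IF@4 ID@5 stall=2 (RAW on I2.r5 (WB@7)) EX@8 MEM@9 WB@10
I4 mul r2 <- r4,r1: IF@5 ID@8 stall=0 (-) EX@9 MEM@10 WB@11
I5 sub r5 <- r1,r1: IF@8 ID@9 stall=0 (-) EX@10 MEM@11 WB@12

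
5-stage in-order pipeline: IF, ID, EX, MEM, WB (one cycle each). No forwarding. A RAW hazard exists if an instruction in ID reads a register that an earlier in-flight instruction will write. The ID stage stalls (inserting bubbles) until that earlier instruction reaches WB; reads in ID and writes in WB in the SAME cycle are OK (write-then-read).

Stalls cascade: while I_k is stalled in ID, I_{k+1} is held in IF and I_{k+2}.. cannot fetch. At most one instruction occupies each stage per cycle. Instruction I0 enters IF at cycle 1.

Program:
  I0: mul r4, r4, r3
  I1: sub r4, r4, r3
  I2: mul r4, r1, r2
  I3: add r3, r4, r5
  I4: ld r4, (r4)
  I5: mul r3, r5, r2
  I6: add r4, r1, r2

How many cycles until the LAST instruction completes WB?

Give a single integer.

Answer: 15

Derivation:
I0 mul r4 <- r4,r3: IF@1 ID@2 stall=0 (-) EX@3 MEM@4 WB@5
I1 sub r4 <- r4,r3: IF@2 ID@3 stall=2 (RAW on I0.r4 (WB@5)) EX@6 MEM@7 WB@8
I2 mul r4 <- r1,r2: IF@3 ID@6 stall=0 (-) EX@7 MEM@8 WB@9
I3 add r3 <- r4,r5: IF@6 ID@7 stall=2 (RAW on I2.r4 (WB@9)) EX@10 MEM@11 WB@12
I4 ld r4 <- r4: IF@7 ID@10 stall=0 (-) EX@11 MEM@12 WB@13
I5 mul r3 <- r5,r2: IF@10 ID@11 stall=0 (-) EX@12 MEM@13 WB@14
I6 add r4 <- r1,r2: IF@11 ID@12 stall=0 (-) EX@13 MEM@14 WB@15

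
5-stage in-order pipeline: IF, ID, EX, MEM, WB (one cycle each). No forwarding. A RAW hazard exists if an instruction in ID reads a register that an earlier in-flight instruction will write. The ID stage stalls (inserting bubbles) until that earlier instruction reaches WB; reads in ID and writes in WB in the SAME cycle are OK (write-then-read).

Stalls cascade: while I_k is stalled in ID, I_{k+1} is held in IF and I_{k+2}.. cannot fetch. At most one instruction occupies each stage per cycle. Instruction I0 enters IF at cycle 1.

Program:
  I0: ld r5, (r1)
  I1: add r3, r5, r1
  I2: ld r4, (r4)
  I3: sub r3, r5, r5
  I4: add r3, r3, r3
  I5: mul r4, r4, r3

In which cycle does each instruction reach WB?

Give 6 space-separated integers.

Answer: 5 8 9 10 13 16

Derivation:
I0 ld r5 <- r1: IF@1 ID@2 stall=0 (-) EX@3 MEM@4 WB@5
I1 add r3 <- r5,r1: IF@2 ID@3 stall=2 (RAW on I0.r5 (WB@5)) EX@6 MEM@7 WB@8
I2 ld r4 <- r4: IF@3 ID@6 stall=0 (-) EX@7 MEM@8 WB@9
I3 sub r3 <- r5,r5: IF@6 ID@7 stall=0 (-) EX@8 MEM@9 WB@10
I4 add r3 <- r3,r3: IF@7 ID@8 stall=2 (RAW on I3.r3 (WB@10)) EX@11 MEM@12 WB@13
I5 mul r4 <- r4,r3: IF@8 ID@11 stall=2 (RAW on I4.r3 (WB@13)) EX@14 MEM@15 WB@16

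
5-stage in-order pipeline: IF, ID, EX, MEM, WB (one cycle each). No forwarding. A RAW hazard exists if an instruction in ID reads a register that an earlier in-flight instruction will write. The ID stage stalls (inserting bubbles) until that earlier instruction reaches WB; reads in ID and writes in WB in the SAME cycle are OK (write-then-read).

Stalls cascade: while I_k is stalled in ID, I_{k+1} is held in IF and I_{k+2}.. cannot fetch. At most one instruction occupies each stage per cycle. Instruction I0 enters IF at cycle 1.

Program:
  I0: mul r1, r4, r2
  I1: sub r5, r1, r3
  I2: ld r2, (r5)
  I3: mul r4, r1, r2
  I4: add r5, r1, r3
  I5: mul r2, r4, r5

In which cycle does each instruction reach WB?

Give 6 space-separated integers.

I0 mul r1 <- r4,r2: IF@1 ID@2 stall=0 (-) EX@3 MEM@4 WB@5
I1 sub r5 <- r1,r3: IF@2 ID@3 stall=2 (RAW on I0.r1 (WB@5)) EX@6 MEM@7 WB@8
I2 ld r2 <- r5: IF@3 ID@6 stall=2 (RAW on I1.r5 (WB@8)) EX@9 MEM@10 WB@11
I3 mul r4 <- r1,r2: IF@6 ID@9 stall=2 (RAW on I2.r2 (WB@11)) EX@12 MEM@13 WB@14
I4 add r5 <- r1,r3: IF@9 ID@12 stall=0 (-) EX@13 MEM@14 WB@15
I5 mul r2 <- r4,r5: IF@12 ID@13 stall=2 (RAW on I4.r5 (WB@15)) EX@16 MEM@17 WB@18

Answer: 5 8 11 14 15 18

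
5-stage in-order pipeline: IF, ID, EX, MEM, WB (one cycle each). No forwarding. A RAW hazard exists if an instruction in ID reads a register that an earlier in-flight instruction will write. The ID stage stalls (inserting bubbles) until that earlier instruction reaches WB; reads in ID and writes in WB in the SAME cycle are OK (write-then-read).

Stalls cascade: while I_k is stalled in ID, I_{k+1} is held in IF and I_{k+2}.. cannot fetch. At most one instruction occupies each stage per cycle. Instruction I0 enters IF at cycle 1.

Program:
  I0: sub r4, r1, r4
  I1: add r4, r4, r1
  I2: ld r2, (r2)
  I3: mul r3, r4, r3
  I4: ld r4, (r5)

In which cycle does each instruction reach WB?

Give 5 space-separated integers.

I0 sub r4 <- r1,r4: IF@1 ID@2 stall=0 (-) EX@3 MEM@4 WB@5
I1 add r4 <- r4,r1: IF@2 ID@3 stall=2 (RAW on I0.r4 (WB@5)) EX@6 MEM@7 WB@8
I2 ld r2 <- r2: IF@3 ID@6 stall=0 (-) EX@7 MEM@8 WB@9
I3 mul r3 <- r4,r3: IF@6 ID@7 stall=1 (RAW on I1.r4 (WB@8)) EX@9 MEM@10 WB@11
I4 ld r4 <- r5: IF@7 ID@9 stall=0 (-) EX@10 MEM@11 WB@12

Answer: 5 8 9 11 12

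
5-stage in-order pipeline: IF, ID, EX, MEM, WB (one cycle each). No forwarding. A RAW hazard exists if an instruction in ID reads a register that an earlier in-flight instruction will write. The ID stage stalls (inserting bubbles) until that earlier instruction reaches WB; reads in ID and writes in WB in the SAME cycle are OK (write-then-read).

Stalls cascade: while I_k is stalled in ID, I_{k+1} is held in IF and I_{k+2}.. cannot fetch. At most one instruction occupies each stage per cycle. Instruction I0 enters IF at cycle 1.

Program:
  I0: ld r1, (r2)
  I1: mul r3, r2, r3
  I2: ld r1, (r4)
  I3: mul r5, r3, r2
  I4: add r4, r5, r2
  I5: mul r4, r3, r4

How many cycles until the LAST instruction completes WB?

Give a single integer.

I0 ld r1 <- r2: IF@1 ID@2 stall=0 (-) EX@3 MEM@4 WB@5
I1 mul r3 <- r2,r3: IF@2 ID@3 stall=0 (-) EX@4 MEM@5 WB@6
I2 ld r1 <- r4: IF@3 ID@4 stall=0 (-) EX@5 MEM@6 WB@7
I3 mul r5 <- r3,r2: IF@4 ID@5 stall=1 (RAW on I1.r3 (WB@6)) EX@7 MEM@8 WB@9
I4 add r4 <- r5,r2: IF@5 ID@7 stall=2 (RAW on I3.r5 (WB@9)) EX@10 MEM@11 WB@12
I5 mul r4 <- r3,r4: IF@7 ID@10 stall=2 (RAW on I4.r4 (WB@12)) EX@13 MEM@14 WB@15

Answer: 15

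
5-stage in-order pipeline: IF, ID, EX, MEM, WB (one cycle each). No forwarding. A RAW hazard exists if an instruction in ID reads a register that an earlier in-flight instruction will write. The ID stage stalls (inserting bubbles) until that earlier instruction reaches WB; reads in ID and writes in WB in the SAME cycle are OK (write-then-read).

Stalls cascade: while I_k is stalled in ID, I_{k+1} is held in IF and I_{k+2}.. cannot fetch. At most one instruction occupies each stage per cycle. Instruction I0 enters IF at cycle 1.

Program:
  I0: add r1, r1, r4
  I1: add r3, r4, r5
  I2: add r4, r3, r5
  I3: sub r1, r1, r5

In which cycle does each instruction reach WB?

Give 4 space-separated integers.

Answer: 5 6 9 10

Derivation:
I0 add r1 <- r1,r4: IF@1 ID@2 stall=0 (-) EX@3 MEM@4 WB@5
I1 add r3 <- r4,r5: IF@2 ID@3 stall=0 (-) EX@4 MEM@5 WB@6
I2 add r4 <- r3,r5: IF@3 ID@4 stall=2 (RAW on I1.r3 (WB@6)) EX@7 MEM@8 WB@9
I3 sub r1 <- r1,r5: IF@4 ID@7 stall=0 (-) EX@8 MEM@9 WB@10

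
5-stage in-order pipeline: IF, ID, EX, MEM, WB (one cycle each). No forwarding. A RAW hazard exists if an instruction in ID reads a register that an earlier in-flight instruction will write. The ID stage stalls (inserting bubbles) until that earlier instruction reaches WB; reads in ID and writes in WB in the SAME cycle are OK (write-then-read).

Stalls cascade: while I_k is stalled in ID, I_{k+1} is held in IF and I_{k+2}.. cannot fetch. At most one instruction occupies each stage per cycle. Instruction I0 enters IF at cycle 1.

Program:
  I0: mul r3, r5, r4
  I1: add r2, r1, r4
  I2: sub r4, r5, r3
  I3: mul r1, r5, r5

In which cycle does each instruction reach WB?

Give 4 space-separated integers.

Answer: 5 6 8 9

Derivation:
I0 mul r3 <- r5,r4: IF@1 ID@2 stall=0 (-) EX@3 MEM@4 WB@5
I1 add r2 <- r1,r4: IF@2 ID@3 stall=0 (-) EX@4 MEM@5 WB@6
I2 sub r4 <- r5,r3: IF@3 ID@4 stall=1 (RAW on I0.r3 (WB@5)) EX@6 MEM@7 WB@8
I3 mul r1 <- r5,r5: IF@4 ID@6 stall=0 (-) EX@7 MEM@8 WB@9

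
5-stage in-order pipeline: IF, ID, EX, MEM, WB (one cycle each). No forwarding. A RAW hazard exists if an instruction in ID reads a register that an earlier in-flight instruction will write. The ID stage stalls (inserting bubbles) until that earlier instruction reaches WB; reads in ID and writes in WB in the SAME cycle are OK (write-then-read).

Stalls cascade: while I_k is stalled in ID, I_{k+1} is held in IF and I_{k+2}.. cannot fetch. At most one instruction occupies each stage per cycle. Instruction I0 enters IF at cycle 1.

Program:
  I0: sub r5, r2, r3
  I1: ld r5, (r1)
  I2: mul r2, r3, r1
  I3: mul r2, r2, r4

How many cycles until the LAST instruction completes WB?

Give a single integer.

I0 sub r5 <- r2,r3: IF@1 ID@2 stall=0 (-) EX@3 MEM@4 WB@5
I1 ld r5 <- r1: IF@2 ID@3 stall=0 (-) EX@4 MEM@5 WB@6
I2 mul r2 <- r3,r1: IF@3 ID@4 stall=0 (-) EX@5 MEM@6 WB@7
I3 mul r2 <- r2,r4: IF@4 ID@5 stall=2 (RAW on I2.r2 (WB@7)) EX@8 MEM@9 WB@10

Answer: 10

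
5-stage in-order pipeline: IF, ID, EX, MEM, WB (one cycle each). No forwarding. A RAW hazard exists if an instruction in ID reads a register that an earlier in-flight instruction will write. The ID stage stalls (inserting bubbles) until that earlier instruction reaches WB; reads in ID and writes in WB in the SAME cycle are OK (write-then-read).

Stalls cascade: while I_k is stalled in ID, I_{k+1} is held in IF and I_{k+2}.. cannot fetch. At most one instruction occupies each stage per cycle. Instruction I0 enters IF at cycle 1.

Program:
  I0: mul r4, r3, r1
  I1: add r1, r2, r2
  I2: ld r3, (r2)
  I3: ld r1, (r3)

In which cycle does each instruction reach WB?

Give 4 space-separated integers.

Answer: 5 6 7 10

Derivation:
I0 mul r4 <- r3,r1: IF@1 ID@2 stall=0 (-) EX@3 MEM@4 WB@5
I1 add r1 <- r2,r2: IF@2 ID@3 stall=0 (-) EX@4 MEM@5 WB@6
I2 ld r3 <- r2: IF@3 ID@4 stall=0 (-) EX@5 MEM@6 WB@7
I3 ld r1 <- r3: IF@4 ID@5 stall=2 (RAW on I2.r3 (WB@7)) EX@8 MEM@9 WB@10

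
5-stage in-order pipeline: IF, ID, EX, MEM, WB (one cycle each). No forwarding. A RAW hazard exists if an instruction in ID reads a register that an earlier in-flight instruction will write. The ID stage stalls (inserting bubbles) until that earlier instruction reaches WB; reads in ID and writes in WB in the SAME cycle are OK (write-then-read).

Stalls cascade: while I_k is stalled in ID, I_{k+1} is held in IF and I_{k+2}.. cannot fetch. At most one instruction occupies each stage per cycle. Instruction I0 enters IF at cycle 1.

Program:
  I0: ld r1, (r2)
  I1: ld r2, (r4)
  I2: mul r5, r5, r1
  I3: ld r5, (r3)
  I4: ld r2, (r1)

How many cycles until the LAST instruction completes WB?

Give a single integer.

I0 ld r1 <- r2: IF@1 ID@2 stall=0 (-) EX@3 MEM@4 WB@5
I1 ld r2 <- r4: IF@2 ID@3 stall=0 (-) EX@4 MEM@5 WB@6
I2 mul r5 <- r5,r1: IF@3 ID@4 stall=1 (RAW on I0.r1 (WB@5)) EX@6 MEM@7 WB@8
I3 ld r5 <- r3: IF@4 ID@6 stall=0 (-) EX@7 MEM@8 WB@9
I4 ld r2 <- r1: IF@6 ID@7 stall=0 (-) EX@8 MEM@9 WB@10

Answer: 10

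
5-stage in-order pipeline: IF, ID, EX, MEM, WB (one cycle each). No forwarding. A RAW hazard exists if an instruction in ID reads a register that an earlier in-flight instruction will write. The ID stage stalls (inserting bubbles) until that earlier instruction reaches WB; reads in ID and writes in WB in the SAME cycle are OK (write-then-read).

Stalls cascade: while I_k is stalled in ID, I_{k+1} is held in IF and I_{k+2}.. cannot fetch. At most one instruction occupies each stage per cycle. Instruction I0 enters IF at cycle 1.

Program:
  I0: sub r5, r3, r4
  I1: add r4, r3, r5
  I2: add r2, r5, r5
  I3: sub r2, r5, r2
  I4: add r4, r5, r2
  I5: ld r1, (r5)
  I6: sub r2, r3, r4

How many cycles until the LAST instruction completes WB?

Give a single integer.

Answer: 18

Derivation:
I0 sub r5 <- r3,r4: IF@1 ID@2 stall=0 (-) EX@3 MEM@4 WB@5
I1 add r4 <- r3,r5: IF@2 ID@3 stall=2 (RAW on I0.r5 (WB@5)) EX@6 MEM@7 WB@8
I2 add r2 <- r5,r5: IF@3 ID@6 stall=0 (-) EX@7 MEM@8 WB@9
I3 sub r2 <- r5,r2: IF@6 ID@7 stall=2 (RAW on I2.r2 (WB@9)) EX@10 MEM@11 WB@12
I4 add r4 <- r5,r2: IF@7 ID@10 stall=2 (RAW on I3.r2 (WB@12)) EX@13 MEM@14 WB@15
I5 ld r1 <- r5: IF@10 ID@13 stall=0 (-) EX@14 MEM@15 WB@16
I6 sub r2 <- r3,r4: IF@13 ID@14 stall=1 (RAW on I4.r4 (WB@15)) EX@16 MEM@17 WB@18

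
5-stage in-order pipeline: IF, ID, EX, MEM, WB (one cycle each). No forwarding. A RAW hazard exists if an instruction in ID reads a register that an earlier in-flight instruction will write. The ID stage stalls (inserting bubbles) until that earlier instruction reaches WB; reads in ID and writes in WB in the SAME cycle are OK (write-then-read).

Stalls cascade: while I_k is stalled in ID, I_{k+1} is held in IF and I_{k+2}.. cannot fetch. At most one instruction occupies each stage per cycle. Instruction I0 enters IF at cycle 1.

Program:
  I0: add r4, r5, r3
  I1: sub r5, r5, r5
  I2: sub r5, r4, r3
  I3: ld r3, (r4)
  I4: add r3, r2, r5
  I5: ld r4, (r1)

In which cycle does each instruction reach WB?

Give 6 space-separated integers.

Answer: 5 6 8 9 11 12

Derivation:
I0 add r4 <- r5,r3: IF@1 ID@2 stall=0 (-) EX@3 MEM@4 WB@5
I1 sub r5 <- r5,r5: IF@2 ID@3 stall=0 (-) EX@4 MEM@5 WB@6
I2 sub r5 <- r4,r3: IF@3 ID@4 stall=1 (RAW on I0.r4 (WB@5)) EX@6 MEM@7 WB@8
I3 ld r3 <- r4: IF@4 ID@6 stall=0 (-) EX@7 MEM@8 WB@9
I4 add r3 <- r2,r5: IF@6 ID@7 stall=1 (RAW on I2.r5 (WB@8)) EX@9 MEM@10 WB@11
I5 ld r4 <- r1: IF@7 ID@9 stall=0 (-) EX@10 MEM@11 WB@12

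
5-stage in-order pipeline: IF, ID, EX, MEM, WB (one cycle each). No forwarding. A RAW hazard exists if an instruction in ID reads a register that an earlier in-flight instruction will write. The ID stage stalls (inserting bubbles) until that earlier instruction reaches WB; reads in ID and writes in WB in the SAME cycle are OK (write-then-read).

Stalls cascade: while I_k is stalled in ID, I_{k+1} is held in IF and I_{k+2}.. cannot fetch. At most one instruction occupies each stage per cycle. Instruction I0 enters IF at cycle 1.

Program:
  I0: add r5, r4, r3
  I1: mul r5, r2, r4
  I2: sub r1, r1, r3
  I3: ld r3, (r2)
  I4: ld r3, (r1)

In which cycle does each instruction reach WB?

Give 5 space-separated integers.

Answer: 5 6 7 8 10

Derivation:
I0 add r5 <- r4,r3: IF@1 ID@2 stall=0 (-) EX@3 MEM@4 WB@5
I1 mul r5 <- r2,r4: IF@2 ID@3 stall=0 (-) EX@4 MEM@5 WB@6
I2 sub r1 <- r1,r3: IF@3 ID@4 stall=0 (-) EX@5 MEM@6 WB@7
I3 ld r3 <- r2: IF@4 ID@5 stall=0 (-) EX@6 MEM@7 WB@8
I4 ld r3 <- r1: IF@5 ID@6 stall=1 (RAW on I2.r1 (WB@7)) EX@8 MEM@9 WB@10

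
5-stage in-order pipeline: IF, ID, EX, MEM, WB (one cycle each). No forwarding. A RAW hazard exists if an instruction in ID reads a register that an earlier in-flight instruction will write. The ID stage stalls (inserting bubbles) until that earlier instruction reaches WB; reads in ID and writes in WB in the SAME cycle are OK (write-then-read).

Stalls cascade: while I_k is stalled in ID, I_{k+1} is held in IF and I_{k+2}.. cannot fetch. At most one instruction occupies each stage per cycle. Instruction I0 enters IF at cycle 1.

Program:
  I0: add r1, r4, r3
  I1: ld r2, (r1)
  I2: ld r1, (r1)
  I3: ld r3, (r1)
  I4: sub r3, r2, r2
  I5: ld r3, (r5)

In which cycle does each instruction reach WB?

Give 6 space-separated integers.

I0 add r1 <- r4,r3: IF@1 ID@2 stall=0 (-) EX@3 MEM@4 WB@5
I1 ld r2 <- r1: IF@2 ID@3 stall=2 (RAW on I0.r1 (WB@5)) EX@6 MEM@7 WB@8
I2 ld r1 <- r1: IF@3 ID@6 stall=0 (-) EX@7 MEM@8 WB@9
I3 ld r3 <- r1: IF@6 ID@7 stall=2 (RAW on I2.r1 (WB@9)) EX@10 MEM@11 WB@12
I4 sub r3 <- r2,r2: IF@7 ID@10 stall=0 (-) EX@11 MEM@12 WB@13
I5 ld r3 <- r5: IF@10 ID@11 stall=0 (-) EX@12 MEM@13 WB@14

Answer: 5 8 9 12 13 14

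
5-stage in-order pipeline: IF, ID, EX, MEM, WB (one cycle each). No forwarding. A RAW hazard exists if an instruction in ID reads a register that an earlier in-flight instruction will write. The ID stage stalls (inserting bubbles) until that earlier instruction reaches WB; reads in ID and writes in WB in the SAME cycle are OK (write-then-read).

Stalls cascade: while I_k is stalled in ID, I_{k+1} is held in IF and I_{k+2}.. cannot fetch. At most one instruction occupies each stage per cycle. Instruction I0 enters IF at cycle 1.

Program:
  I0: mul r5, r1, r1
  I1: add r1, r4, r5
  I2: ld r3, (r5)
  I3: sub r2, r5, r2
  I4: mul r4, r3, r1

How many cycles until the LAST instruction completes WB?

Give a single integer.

Answer: 12

Derivation:
I0 mul r5 <- r1,r1: IF@1 ID@2 stall=0 (-) EX@3 MEM@4 WB@5
I1 add r1 <- r4,r5: IF@2 ID@3 stall=2 (RAW on I0.r5 (WB@5)) EX@6 MEM@7 WB@8
I2 ld r3 <- r5: IF@3 ID@6 stall=0 (-) EX@7 MEM@8 WB@9
I3 sub r2 <- r5,r2: IF@6 ID@7 stall=0 (-) EX@8 MEM@9 WB@10
I4 mul r4 <- r3,r1: IF@7 ID@8 stall=1 (RAW on I2.r3 (WB@9)) EX@10 MEM@11 WB@12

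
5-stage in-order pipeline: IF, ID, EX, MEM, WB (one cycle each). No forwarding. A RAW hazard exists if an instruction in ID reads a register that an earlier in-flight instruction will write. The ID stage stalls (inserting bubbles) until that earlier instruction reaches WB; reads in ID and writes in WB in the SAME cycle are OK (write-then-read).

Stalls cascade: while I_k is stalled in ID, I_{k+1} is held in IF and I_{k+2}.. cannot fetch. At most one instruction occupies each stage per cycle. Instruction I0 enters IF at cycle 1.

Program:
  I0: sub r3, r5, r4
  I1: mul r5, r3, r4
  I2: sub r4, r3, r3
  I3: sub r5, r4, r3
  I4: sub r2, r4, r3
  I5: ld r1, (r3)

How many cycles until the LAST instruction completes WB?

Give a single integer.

Answer: 14

Derivation:
I0 sub r3 <- r5,r4: IF@1 ID@2 stall=0 (-) EX@3 MEM@4 WB@5
I1 mul r5 <- r3,r4: IF@2 ID@3 stall=2 (RAW on I0.r3 (WB@5)) EX@6 MEM@7 WB@8
I2 sub r4 <- r3,r3: IF@3 ID@6 stall=0 (-) EX@7 MEM@8 WB@9
I3 sub r5 <- r4,r3: IF@6 ID@7 stall=2 (RAW on I2.r4 (WB@9)) EX@10 MEM@11 WB@12
I4 sub r2 <- r4,r3: IF@7 ID@10 stall=0 (-) EX@11 MEM@12 WB@13
I5 ld r1 <- r3: IF@10 ID@11 stall=0 (-) EX@12 MEM@13 WB@14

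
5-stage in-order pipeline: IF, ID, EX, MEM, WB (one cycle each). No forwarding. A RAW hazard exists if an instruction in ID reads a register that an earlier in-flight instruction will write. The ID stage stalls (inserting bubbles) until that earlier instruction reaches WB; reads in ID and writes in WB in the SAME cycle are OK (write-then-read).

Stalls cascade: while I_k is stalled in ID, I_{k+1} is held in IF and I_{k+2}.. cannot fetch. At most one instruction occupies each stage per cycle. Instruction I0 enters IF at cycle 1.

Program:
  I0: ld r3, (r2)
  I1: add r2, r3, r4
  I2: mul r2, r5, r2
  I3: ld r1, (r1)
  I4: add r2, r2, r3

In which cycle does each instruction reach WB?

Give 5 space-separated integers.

Answer: 5 8 11 12 14

Derivation:
I0 ld r3 <- r2: IF@1 ID@2 stall=0 (-) EX@3 MEM@4 WB@5
I1 add r2 <- r3,r4: IF@2 ID@3 stall=2 (RAW on I0.r3 (WB@5)) EX@6 MEM@7 WB@8
I2 mul r2 <- r5,r2: IF@3 ID@6 stall=2 (RAW on I1.r2 (WB@8)) EX@9 MEM@10 WB@11
I3 ld r1 <- r1: IF@6 ID@9 stall=0 (-) EX@10 MEM@11 WB@12
I4 add r2 <- r2,r3: IF@9 ID@10 stall=1 (RAW on I2.r2 (WB@11)) EX@12 MEM@13 WB@14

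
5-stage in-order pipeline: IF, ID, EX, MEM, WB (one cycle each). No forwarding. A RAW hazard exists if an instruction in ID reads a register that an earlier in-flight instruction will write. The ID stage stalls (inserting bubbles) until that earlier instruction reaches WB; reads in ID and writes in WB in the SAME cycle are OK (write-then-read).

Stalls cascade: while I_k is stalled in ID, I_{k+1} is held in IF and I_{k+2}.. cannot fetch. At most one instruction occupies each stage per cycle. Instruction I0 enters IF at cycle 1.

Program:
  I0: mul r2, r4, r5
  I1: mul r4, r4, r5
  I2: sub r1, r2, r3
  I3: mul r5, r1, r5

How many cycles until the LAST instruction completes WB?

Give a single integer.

I0 mul r2 <- r4,r5: IF@1 ID@2 stall=0 (-) EX@3 MEM@4 WB@5
I1 mul r4 <- r4,r5: IF@2 ID@3 stall=0 (-) EX@4 MEM@5 WB@6
I2 sub r1 <- r2,r3: IF@3 ID@4 stall=1 (RAW on I0.r2 (WB@5)) EX@6 MEM@7 WB@8
I3 mul r5 <- r1,r5: IF@4 ID@6 stall=2 (RAW on I2.r1 (WB@8)) EX@9 MEM@10 WB@11

Answer: 11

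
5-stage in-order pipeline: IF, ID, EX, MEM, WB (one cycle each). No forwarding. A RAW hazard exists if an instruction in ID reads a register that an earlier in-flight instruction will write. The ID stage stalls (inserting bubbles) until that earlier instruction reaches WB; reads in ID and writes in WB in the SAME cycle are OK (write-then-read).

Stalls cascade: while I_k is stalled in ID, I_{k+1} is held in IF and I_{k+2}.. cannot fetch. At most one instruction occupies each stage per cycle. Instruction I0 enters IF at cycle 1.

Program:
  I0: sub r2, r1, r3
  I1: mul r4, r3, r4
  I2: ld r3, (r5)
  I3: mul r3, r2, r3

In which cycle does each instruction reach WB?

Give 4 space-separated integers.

I0 sub r2 <- r1,r3: IF@1 ID@2 stall=0 (-) EX@3 MEM@4 WB@5
I1 mul r4 <- r3,r4: IF@2 ID@3 stall=0 (-) EX@4 MEM@5 WB@6
I2 ld r3 <- r5: IF@3 ID@4 stall=0 (-) EX@5 MEM@6 WB@7
I3 mul r3 <- r2,r3: IF@4 ID@5 stall=2 (RAW on I2.r3 (WB@7)) EX@8 MEM@9 WB@10

Answer: 5 6 7 10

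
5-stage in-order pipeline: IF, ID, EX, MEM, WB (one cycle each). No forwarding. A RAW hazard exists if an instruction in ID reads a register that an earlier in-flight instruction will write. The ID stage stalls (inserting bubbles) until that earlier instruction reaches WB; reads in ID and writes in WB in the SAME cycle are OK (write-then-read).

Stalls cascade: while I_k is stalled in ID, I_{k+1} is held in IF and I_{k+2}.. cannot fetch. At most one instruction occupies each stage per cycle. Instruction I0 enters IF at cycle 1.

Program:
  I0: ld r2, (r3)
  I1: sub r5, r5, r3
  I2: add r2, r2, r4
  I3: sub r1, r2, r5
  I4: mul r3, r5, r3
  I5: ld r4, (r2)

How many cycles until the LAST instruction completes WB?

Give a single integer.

Answer: 13

Derivation:
I0 ld r2 <- r3: IF@1 ID@2 stall=0 (-) EX@3 MEM@4 WB@5
I1 sub r5 <- r5,r3: IF@2 ID@3 stall=0 (-) EX@4 MEM@5 WB@6
I2 add r2 <- r2,r4: IF@3 ID@4 stall=1 (RAW on I0.r2 (WB@5)) EX@6 MEM@7 WB@8
I3 sub r1 <- r2,r5: IF@4 ID@6 stall=2 (RAW on I2.r2 (WB@8)) EX@9 MEM@10 WB@11
I4 mul r3 <- r5,r3: IF@6 ID@9 stall=0 (-) EX@10 MEM@11 WB@12
I5 ld r4 <- r2: IF@9 ID@10 stall=0 (-) EX@11 MEM@12 WB@13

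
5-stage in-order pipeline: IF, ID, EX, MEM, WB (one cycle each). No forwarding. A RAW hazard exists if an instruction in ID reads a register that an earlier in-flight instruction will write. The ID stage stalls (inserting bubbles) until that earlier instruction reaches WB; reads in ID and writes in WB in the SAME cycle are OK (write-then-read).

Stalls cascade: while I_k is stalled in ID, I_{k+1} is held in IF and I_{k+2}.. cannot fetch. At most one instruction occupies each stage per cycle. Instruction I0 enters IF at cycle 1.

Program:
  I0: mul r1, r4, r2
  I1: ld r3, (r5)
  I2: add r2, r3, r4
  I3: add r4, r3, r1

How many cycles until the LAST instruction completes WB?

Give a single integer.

I0 mul r1 <- r4,r2: IF@1 ID@2 stall=0 (-) EX@3 MEM@4 WB@5
I1 ld r3 <- r5: IF@2 ID@3 stall=0 (-) EX@4 MEM@5 WB@6
I2 add r2 <- r3,r4: IF@3 ID@4 stall=2 (RAW on I1.r3 (WB@6)) EX@7 MEM@8 WB@9
I3 add r4 <- r3,r1: IF@4 ID@7 stall=0 (-) EX@8 MEM@9 WB@10

Answer: 10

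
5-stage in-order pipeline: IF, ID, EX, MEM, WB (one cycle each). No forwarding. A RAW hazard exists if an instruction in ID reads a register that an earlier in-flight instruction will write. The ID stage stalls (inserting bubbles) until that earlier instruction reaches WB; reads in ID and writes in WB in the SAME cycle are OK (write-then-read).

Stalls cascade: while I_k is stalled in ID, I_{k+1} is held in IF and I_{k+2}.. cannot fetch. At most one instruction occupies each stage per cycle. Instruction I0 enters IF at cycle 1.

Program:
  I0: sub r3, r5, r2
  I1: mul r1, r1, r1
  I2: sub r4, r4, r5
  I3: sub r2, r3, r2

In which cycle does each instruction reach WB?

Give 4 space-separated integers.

Answer: 5 6 7 8

Derivation:
I0 sub r3 <- r5,r2: IF@1 ID@2 stall=0 (-) EX@3 MEM@4 WB@5
I1 mul r1 <- r1,r1: IF@2 ID@3 stall=0 (-) EX@4 MEM@5 WB@6
I2 sub r4 <- r4,r5: IF@3 ID@4 stall=0 (-) EX@5 MEM@6 WB@7
I3 sub r2 <- r3,r2: IF@4 ID@5 stall=0 (-) EX@6 MEM@7 WB@8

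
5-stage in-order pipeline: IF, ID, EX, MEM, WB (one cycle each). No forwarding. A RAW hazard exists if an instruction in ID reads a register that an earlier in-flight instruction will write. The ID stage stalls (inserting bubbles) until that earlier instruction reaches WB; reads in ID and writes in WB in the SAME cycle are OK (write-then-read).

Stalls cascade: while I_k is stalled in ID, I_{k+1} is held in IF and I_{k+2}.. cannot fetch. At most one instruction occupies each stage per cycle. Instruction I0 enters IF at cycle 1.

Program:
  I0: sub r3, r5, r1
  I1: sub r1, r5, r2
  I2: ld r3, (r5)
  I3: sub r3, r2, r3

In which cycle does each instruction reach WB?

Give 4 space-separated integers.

Answer: 5 6 7 10

Derivation:
I0 sub r3 <- r5,r1: IF@1 ID@2 stall=0 (-) EX@3 MEM@4 WB@5
I1 sub r1 <- r5,r2: IF@2 ID@3 stall=0 (-) EX@4 MEM@5 WB@6
I2 ld r3 <- r5: IF@3 ID@4 stall=0 (-) EX@5 MEM@6 WB@7
I3 sub r3 <- r2,r3: IF@4 ID@5 stall=2 (RAW on I2.r3 (WB@7)) EX@8 MEM@9 WB@10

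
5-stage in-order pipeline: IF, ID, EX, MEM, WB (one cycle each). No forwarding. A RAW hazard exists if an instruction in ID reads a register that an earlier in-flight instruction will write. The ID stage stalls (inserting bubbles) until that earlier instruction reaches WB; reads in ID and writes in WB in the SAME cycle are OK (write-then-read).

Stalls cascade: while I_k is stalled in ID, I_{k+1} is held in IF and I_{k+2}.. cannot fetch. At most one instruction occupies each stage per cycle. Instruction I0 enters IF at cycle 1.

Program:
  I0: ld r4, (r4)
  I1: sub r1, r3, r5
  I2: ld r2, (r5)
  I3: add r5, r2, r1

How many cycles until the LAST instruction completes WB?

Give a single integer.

I0 ld r4 <- r4: IF@1 ID@2 stall=0 (-) EX@3 MEM@4 WB@5
I1 sub r1 <- r3,r5: IF@2 ID@3 stall=0 (-) EX@4 MEM@5 WB@6
I2 ld r2 <- r5: IF@3 ID@4 stall=0 (-) EX@5 MEM@6 WB@7
I3 add r5 <- r2,r1: IF@4 ID@5 stall=2 (RAW on I2.r2 (WB@7)) EX@8 MEM@9 WB@10

Answer: 10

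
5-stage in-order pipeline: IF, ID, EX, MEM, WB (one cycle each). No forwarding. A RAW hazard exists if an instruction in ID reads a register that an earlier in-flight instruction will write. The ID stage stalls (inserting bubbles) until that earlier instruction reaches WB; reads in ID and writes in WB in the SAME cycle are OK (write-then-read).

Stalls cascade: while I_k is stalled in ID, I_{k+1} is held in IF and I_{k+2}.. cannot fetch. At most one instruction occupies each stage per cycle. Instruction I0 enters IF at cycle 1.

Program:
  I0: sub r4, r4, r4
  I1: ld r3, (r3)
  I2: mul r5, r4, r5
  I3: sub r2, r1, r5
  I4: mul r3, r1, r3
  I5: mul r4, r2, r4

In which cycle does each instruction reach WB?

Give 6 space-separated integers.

I0 sub r4 <- r4,r4: IF@1 ID@2 stall=0 (-) EX@3 MEM@4 WB@5
I1 ld r3 <- r3: IF@2 ID@3 stall=0 (-) EX@4 MEM@5 WB@6
I2 mul r5 <- r4,r5: IF@3 ID@4 stall=1 (RAW on I0.r4 (WB@5)) EX@6 MEM@7 WB@8
I3 sub r2 <- r1,r5: IF@4 ID@6 stall=2 (RAW on I2.r5 (WB@8)) EX@9 MEM@10 WB@11
I4 mul r3 <- r1,r3: IF@6 ID@9 stall=0 (-) EX@10 MEM@11 WB@12
I5 mul r4 <- r2,r4: IF@9 ID@10 stall=1 (RAW on I3.r2 (WB@11)) EX@12 MEM@13 WB@14

Answer: 5 6 8 11 12 14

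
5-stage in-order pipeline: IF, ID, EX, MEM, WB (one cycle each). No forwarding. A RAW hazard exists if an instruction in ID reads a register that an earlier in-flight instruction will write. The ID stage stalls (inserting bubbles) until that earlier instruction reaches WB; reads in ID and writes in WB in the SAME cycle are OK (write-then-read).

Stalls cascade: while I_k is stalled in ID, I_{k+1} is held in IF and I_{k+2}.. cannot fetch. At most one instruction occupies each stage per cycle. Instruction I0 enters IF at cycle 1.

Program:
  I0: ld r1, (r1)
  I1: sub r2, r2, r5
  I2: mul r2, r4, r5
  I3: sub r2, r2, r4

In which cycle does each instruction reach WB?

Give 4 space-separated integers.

I0 ld r1 <- r1: IF@1 ID@2 stall=0 (-) EX@3 MEM@4 WB@5
I1 sub r2 <- r2,r5: IF@2 ID@3 stall=0 (-) EX@4 MEM@5 WB@6
I2 mul r2 <- r4,r5: IF@3 ID@4 stall=0 (-) EX@5 MEM@6 WB@7
I3 sub r2 <- r2,r4: IF@4 ID@5 stall=2 (RAW on I2.r2 (WB@7)) EX@8 MEM@9 WB@10

Answer: 5 6 7 10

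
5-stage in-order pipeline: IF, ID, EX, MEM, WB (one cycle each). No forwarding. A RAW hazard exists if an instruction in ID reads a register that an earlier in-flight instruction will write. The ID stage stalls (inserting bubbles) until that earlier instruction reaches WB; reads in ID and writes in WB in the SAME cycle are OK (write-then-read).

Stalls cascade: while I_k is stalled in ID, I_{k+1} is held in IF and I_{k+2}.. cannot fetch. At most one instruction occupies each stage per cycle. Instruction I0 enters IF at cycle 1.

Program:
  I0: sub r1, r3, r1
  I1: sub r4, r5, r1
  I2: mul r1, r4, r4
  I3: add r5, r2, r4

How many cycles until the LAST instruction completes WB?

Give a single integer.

Answer: 12

Derivation:
I0 sub r1 <- r3,r1: IF@1 ID@2 stall=0 (-) EX@3 MEM@4 WB@5
I1 sub r4 <- r5,r1: IF@2 ID@3 stall=2 (RAW on I0.r1 (WB@5)) EX@6 MEM@7 WB@8
I2 mul r1 <- r4,r4: IF@3 ID@6 stall=2 (RAW on I1.r4 (WB@8)) EX@9 MEM@10 WB@11
I3 add r5 <- r2,r4: IF@6 ID@9 stall=0 (-) EX@10 MEM@11 WB@12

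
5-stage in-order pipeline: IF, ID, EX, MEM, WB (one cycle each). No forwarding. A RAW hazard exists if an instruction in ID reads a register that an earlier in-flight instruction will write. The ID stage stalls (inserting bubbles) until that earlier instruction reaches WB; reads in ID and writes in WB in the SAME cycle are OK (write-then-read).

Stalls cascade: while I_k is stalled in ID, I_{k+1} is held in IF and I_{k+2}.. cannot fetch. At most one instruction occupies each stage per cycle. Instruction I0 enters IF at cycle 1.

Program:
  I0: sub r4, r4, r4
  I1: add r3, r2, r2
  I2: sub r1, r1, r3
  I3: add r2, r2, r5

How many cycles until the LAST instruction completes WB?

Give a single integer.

I0 sub r4 <- r4,r4: IF@1 ID@2 stall=0 (-) EX@3 MEM@4 WB@5
I1 add r3 <- r2,r2: IF@2 ID@3 stall=0 (-) EX@4 MEM@5 WB@6
I2 sub r1 <- r1,r3: IF@3 ID@4 stall=2 (RAW on I1.r3 (WB@6)) EX@7 MEM@8 WB@9
I3 add r2 <- r2,r5: IF@4 ID@7 stall=0 (-) EX@8 MEM@9 WB@10

Answer: 10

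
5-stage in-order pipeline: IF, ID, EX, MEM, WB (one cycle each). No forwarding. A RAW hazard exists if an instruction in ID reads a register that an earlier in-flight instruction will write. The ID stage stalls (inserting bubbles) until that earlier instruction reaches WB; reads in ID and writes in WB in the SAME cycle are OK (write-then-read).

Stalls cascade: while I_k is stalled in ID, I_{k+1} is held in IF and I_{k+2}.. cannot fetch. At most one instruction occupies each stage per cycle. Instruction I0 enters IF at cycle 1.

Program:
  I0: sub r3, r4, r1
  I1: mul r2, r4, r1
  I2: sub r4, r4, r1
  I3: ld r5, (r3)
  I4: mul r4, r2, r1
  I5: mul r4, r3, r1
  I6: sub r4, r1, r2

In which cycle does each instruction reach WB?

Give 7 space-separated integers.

Answer: 5 6 7 8 9 10 11

Derivation:
I0 sub r3 <- r4,r1: IF@1 ID@2 stall=0 (-) EX@3 MEM@4 WB@5
I1 mul r2 <- r4,r1: IF@2 ID@3 stall=0 (-) EX@4 MEM@5 WB@6
I2 sub r4 <- r4,r1: IF@3 ID@4 stall=0 (-) EX@5 MEM@6 WB@7
I3 ld r5 <- r3: IF@4 ID@5 stall=0 (-) EX@6 MEM@7 WB@8
I4 mul r4 <- r2,r1: IF@5 ID@6 stall=0 (-) EX@7 MEM@8 WB@9
I5 mul r4 <- r3,r1: IF@6 ID@7 stall=0 (-) EX@8 MEM@9 WB@10
I6 sub r4 <- r1,r2: IF@7 ID@8 stall=0 (-) EX@9 MEM@10 WB@11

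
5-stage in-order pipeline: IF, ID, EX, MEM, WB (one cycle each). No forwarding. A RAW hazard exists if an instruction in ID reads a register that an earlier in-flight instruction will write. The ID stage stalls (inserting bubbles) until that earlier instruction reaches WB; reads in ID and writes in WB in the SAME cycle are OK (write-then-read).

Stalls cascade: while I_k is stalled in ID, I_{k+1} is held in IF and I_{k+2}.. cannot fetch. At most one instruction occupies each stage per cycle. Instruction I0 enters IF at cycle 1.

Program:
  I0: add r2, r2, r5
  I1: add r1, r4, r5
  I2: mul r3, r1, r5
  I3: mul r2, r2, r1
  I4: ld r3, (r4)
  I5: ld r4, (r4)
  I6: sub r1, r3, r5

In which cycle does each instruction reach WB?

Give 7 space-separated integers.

Answer: 5 6 9 10 11 12 14

Derivation:
I0 add r2 <- r2,r5: IF@1 ID@2 stall=0 (-) EX@3 MEM@4 WB@5
I1 add r1 <- r4,r5: IF@2 ID@3 stall=0 (-) EX@4 MEM@5 WB@6
I2 mul r3 <- r1,r5: IF@3 ID@4 stall=2 (RAW on I1.r1 (WB@6)) EX@7 MEM@8 WB@9
I3 mul r2 <- r2,r1: IF@4 ID@7 stall=0 (-) EX@8 MEM@9 WB@10
I4 ld r3 <- r4: IF@7 ID@8 stall=0 (-) EX@9 MEM@10 WB@11
I5 ld r4 <- r4: IF@8 ID@9 stall=0 (-) EX@10 MEM@11 WB@12
I6 sub r1 <- r3,r5: IF@9 ID@10 stall=1 (RAW on I4.r3 (WB@11)) EX@12 MEM@13 WB@14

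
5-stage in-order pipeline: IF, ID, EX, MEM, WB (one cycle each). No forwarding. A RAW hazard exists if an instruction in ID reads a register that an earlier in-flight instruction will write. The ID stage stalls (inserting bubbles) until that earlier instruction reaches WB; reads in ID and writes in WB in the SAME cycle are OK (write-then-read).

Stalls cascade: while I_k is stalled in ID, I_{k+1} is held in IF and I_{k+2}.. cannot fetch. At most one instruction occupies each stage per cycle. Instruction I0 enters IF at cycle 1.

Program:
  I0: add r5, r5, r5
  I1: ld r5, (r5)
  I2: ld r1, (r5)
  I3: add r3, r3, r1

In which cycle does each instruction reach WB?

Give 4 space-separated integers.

Answer: 5 8 11 14

Derivation:
I0 add r5 <- r5,r5: IF@1 ID@2 stall=0 (-) EX@3 MEM@4 WB@5
I1 ld r5 <- r5: IF@2 ID@3 stall=2 (RAW on I0.r5 (WB@5)) EX@6 MEM@7 WB@8
I2 ld r1 <- r5: IF@3 ID@6 stall=2 (RAW on I1.r5 (WB@8)) EX@9 MEM@10 WB@11
I3 add r3 <- r3,r1: IF@6 ID@9 stall=2 (RAW on I2.r1 (WB@11)) EX@12 MEM@13 WB@14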